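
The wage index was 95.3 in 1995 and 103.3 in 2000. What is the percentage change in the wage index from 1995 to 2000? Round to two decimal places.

8.39%

Change = (103.3 − 95.3) / 95.3 × 100
       = 8.0 / 95.3 × 100 = 8.3945%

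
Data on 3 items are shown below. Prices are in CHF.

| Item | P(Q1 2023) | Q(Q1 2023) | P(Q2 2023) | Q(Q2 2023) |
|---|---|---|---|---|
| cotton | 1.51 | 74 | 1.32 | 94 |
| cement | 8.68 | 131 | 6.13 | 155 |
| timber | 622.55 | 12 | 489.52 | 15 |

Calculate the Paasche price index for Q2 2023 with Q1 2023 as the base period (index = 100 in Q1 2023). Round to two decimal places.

77.75

Paasche price index uses current-period quantities as weights.
ΣP(Q2 2023)·Q(Q2 2023) = 1.32×94 + 6.13×155 + 489.52×15 = 124.08 + 950.15 + 7342.8 = 8417.03
ΣP(Q1 2023)·Q(Q2 2023) = 1.51×94 + 8.68×155 + 622.55×15 = 141.94 + 1345.4 + 9338.25 = 10825.59
Index = 8417.03 / 10825.59 × 100 = 77.7512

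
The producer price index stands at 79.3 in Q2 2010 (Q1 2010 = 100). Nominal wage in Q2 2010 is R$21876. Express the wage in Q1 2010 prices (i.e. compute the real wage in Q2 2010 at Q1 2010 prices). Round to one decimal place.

Real = Nominal ÷ (Index/100) = 21876 ÷ (79.3/100)
     = 21876 ÷ 0.793 = 27586.3808

27586.4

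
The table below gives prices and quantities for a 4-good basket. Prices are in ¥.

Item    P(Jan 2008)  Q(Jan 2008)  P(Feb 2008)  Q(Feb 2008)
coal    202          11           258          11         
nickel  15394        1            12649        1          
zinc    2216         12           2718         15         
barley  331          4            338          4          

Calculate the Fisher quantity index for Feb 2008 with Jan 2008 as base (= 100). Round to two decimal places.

115.54

Laspeyres component (base-period weights):
ΣP(Jan 2008)Q(Feb 2008) = 202×11 + 15394×1 + 2216×15 + 331×4 = 2222 + 15394 + 33240 + 1324 = 52180
ΣP(Jan 2008)Q(Jan 2008) = 202×11 + 15394×1 + 2216×12 + 331×4 = 2222 + 15394 + 26592 + 1324 = 45532
L = 52180 / 45532 × 100 = 114.6007
Paasche component (current-period weights):
ΣP(Feb 2008)Q(Feb 2008) = 258×11 + 12649×1 + 2718×15 + 338×4 = 2838 + 12649 + 40770 + 1352 = 57609
ΣP(Feb 2008)Q(Jan 2008) = 258×11 + 12649×1 + 2718×12 + 338×4 = 2838 + 12649 + 32616 + 1352 = 49455
P = 57609 / 49455 × 100 = 116.4877
Fisher = √(L × P) = √(114.6007 × 116.4877) = 115.5404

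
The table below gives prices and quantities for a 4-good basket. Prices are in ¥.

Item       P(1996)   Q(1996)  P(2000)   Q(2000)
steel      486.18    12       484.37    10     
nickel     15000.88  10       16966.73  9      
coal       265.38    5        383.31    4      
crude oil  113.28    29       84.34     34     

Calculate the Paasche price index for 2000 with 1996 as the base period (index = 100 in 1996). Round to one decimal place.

Paasche price index uses current-period quantities as weights.
ΣP(2000)·Q(2000) = 484.37×10 + 16966.73×9 + 383.31×4 + 84.34×34 = 4843.7 + 152700.57 + 1533.24 + 2867.56 = 161945.07
ΣP(1996)·Q(2000) = 486.18×10 + 15000.88×9 + 265.38×4 + 113.28×34 = 4861.8 + 135007.92 + 1061.52 + 3851.52 = 144782.76
Index = 161945.07 / 144782.76 × 100 = 111.8538

111.9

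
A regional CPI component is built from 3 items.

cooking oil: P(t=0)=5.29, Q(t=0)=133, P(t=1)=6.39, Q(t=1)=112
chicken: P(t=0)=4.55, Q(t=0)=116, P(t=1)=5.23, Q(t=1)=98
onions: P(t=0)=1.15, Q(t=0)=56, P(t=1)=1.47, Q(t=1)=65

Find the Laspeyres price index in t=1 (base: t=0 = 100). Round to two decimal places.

118.76

Laspeyres price index uses base-period quantities as weights.
ΣP(t=1)·Q(t=0) = 6.39×133 + 5.23×116 + 1.47×56 = 849.87 + 606.68 + 82.32 = 1538.87
ΣP(t=0)·Q(t=0) = 5.29×133 + 4.55×116 + 1.15×56 = 703.57 + 527.8 + 64.4 = 1295.77
Index = 1538.87 / 1295.77 × 100 = 118.7610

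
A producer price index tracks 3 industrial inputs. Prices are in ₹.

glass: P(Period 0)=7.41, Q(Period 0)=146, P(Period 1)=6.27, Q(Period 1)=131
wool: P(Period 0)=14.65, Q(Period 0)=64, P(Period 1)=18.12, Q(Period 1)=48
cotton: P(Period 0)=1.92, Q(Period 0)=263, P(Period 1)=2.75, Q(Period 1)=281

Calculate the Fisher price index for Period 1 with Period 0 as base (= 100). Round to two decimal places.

Laspeyres component (base-period weights):
ΣP(Period 1)Q(Period 0) = 6.27×146 + 18.12×64 + 2.75×263 = 915.42 + 1159.68 + 723.25 = 2798.35
ΣP(Period 0)Q(Period 0) = 7.41×146 + 14.65×64 + 1.92×263 = 1081.86 + 937.6 + 504.96 = 2524.42
L = 2798.35 / 2524.42 × 100 = 110.8512
Paasche component (current-period weights):
ΣP(Period 1)Q(Period 1) = 6.27×131 + 18.12×48 + 2.75×281 = 821.37 + 869.76 + 772.75 = 2463.88
ΣP(Period 0)Q(Period 1) = 7.41×131 + 14.65×48 + 1.92×281 = 970.71 + 703.2 + 539.52 = 2213.43
P = 2463.88 / 2213.43 × 100 = 111.3150
Fisher = √(L × P) = √(110.8512 × 111.3150) = 111.0829

111.08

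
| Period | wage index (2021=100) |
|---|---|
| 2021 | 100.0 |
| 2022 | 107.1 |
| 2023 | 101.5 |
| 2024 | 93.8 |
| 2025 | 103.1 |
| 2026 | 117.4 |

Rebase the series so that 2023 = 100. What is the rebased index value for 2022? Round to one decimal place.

Rebased(2022) = 107.1 / 101.5 × 100 = 105.5172

105.5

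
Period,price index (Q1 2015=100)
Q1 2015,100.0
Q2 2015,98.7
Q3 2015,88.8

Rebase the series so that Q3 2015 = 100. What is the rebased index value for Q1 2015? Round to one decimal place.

Rebased(Q1 2015) = 100.0 / 88.8 × 100 = 112.6126

112.6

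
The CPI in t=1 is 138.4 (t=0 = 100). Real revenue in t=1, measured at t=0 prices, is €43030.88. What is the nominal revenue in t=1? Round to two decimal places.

Nominal = Real × (Index/100) = 43030.88 × (138.4/100)
        = 43030.88 × 1.384 = 59554.7379

59554.74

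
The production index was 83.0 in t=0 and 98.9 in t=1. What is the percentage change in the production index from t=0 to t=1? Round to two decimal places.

19.16%

Change = (98.9 − 83.0) / 83.0 × 100
       = 15.9 / 83.0 × 100 = 19.1566%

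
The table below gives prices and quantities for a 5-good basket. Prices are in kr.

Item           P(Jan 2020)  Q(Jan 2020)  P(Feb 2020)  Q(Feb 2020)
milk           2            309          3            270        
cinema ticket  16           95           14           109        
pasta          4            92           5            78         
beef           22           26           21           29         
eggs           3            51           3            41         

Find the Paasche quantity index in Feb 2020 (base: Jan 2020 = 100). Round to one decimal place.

Paasche quantity index uses current-period prices as weights.
ΣP(Feb 2020)·Q(Feb 2020) = 3×270 + 14×109 + 5×78 + 21×29 + 3×41 = 810 + 1526 + 390 + 609 + 123 = 3458
ΣP(Feb 2020)·Q(Jan 2020) = 3×309 + 14×95 + 5×92 + 21×26 + 3×51 = 927 + 1330 + 460 + 546 + 153 = 3416
Index = 3458 / 3416 × 100 = 101.2295

101.2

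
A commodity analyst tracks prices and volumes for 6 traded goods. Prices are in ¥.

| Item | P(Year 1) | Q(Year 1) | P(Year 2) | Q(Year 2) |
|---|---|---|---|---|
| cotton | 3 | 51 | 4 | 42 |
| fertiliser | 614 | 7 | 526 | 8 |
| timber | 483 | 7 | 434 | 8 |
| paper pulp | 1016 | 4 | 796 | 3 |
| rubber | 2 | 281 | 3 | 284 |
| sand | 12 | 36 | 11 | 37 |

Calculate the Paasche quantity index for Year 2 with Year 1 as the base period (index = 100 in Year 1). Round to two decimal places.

Paasche quantity index uses current-period prices as weights.
ΣP(Year 2)·Q(Year 2) = 4×42 + 526×8 + 434×8 + 796×3 + 3×284 + 11×37 = 168 + 4208 + 3472 + 2388 + 852 + 407 = 11495
ΣP(Year 2)·Q(Year 1) = 4×51 + 526×7 + 434×7 + 796×4 + 3×281 + 11×36 = 204 + 3682 + 3038 + 3184 + 843 + 396 = 11347
Index = 11495 / 11347 × 100 = 101.3043

101.30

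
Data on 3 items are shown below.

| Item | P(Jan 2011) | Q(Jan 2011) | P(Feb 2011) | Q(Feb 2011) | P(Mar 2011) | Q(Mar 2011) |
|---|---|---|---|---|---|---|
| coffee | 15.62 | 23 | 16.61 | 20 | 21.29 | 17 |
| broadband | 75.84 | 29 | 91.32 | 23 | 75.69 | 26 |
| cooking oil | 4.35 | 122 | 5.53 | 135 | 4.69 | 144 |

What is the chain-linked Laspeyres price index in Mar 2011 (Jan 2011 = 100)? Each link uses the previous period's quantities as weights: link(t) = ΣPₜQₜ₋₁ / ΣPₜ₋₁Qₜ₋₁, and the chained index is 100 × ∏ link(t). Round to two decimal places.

105.62

Link Jan 2011→Feb 2011:
ΣP(Feb 2011)Q(Jan 2011) = 16.61×23 + 91.32×29 + 5.53×122 = 382.03 + 2648.28 + 674.66 = 3704.97
ΣP(Jan 2011)Q(Jan 2011) = 15.62×23 + 75.84×29 + 4.35×122 = 359.26 + 2199.36 + 530.7 = 3089.32
link = 3704.97/3089.32 = 1.199283
Link Feb 2011→Mar 2011:
ΣP(Mar 2011)Q(Feb 2011) = 21.29×20 + 75.69×23 + 4.69×135 = 425.8 + 1740.87 + 633.15 = 2799.82
ΣP(Feb 2011)Q(Feb 2011) = 16.61×20 + 91.32×23 + 5.53×135 = 332.2 + 2100.36 + 746.55 = 3179.11
link = 2799.82/3179.11 = 0.880693
Chained index = 100 × 1.199283 × 0.880693 = 105.6200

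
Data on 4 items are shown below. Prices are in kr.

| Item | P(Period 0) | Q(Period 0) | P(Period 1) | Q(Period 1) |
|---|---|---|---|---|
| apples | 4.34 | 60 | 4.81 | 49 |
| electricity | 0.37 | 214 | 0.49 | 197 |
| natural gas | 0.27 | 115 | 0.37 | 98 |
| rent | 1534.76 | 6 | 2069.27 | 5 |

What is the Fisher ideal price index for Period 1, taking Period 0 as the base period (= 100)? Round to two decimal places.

Laspeyres component (base-period weights):
ΣP(Period 1)Q(Period 0) = 4.81×60 + 0.49×214 + 0.37×115 + 2069.27×6 = 288.6 + 104.86 + 42.55 + 12415.62 = 12851.63
ΣP(Period 0)Q(Period 0) = 4.34×60 + 0.37×214 + 0.27×115 + 1534.76×6 = 260.4 + 79.18 + 31.05 + 9208.56 = 9579.19
L = 12851.63 / 9579.19 × 100 = 134.1620
Paasche component (current-period weights):
ΣP(Period 1)Q(Period 1) = 4.81×49 + 0.49×197 + 0.37×98 + 2069.27×5 = 235.69 + 96.53 + 36.26 + 10346.35 = 10714.83
ΣP(Period 0)Q(Period 1) = 4.34×49 + 0.37×197 + 0.27×98 + 1534.76×5 = 212.66 + 72.89 + 26.46 + 7673.8 = 7985.81
P = 10714.83 / 7985.81 × 100 = 134.1734
Fisher = √(L × P) = √(134.1620 × 134.1734) = 134.1677

134.17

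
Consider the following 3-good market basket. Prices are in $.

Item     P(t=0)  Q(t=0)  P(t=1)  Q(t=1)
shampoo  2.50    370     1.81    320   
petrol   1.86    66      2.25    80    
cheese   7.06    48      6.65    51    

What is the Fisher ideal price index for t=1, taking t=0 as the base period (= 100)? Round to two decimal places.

82.97

Laspeyres component (base-period weights):
ΣP(t=1)Q(t=0) = 1.81×370 + 2.25×66 + 6.65×48 = 669.7 + 148.5 + 319.2 = 1137.4
ΣP(t=0)Q(t=0) = 2.50×370 + 1.86×66 + 7.06×48 = 925 + 122.76 + 338.88 = 1386.64
L = 1137.4 / 1386.64 × 100 = 82.0256
Paasche component (current-period weights):
ΣP(t=1)Q(t=1) = 1.81×320 + 2.25×80 + 6.65×51 = 579.2 + 180 + 339.15 = 1098.35
ΣP(t=0)Q(t=1) = 2.50×320 + 1.86×80 + 7.06×51 = 800 + 148.8 + 360.06 = 1308.86
P = 1098.35 / 1308.86 × 100 = 83.9165
Fisher = √(L × P) = √(82.0256 × 83.9165) = 82.9657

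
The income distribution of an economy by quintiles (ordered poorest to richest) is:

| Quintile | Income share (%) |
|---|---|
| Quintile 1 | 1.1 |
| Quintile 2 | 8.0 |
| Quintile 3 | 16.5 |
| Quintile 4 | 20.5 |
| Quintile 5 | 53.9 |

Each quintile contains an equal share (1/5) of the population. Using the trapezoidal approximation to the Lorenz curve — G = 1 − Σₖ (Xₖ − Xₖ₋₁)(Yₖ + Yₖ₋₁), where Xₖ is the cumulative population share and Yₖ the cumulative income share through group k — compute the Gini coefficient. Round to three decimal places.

0.472

Cumulative income shares Yₖ: 0.0110, 0.0910, 0.2560, 0.4610, 1.0000
Σ (Xₖ−Xₖ₋₁)(Yₖ+Yₖ₋₁) = (1/5)(0.0110+0.0000) + (1/5)(0.0910+0.0110) + (1/5)(0.2560+0.0910) + (1/5)(0.4610+0.2560) + (1/5)(1.0000+0.4610)
  = 0.0022 + 0.0204 + 0.0694 + 0.1434 + 0.2922 = 0.5276
G = 1 − 0.5276 = 0.4724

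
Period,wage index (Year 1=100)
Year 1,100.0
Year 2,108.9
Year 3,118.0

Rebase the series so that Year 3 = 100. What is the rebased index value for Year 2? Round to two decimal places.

Rebased(Year 2) = 108.9 / 118.0 × 100 = 92.2881

92.29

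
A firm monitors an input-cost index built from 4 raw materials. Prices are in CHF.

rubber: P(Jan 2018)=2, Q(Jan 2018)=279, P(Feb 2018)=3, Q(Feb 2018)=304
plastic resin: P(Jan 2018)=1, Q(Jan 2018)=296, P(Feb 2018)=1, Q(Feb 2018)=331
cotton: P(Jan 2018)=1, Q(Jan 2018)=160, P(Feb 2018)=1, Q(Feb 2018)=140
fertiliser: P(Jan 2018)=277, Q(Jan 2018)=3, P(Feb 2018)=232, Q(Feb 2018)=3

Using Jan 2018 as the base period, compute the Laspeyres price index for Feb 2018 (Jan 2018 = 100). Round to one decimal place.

107.8

Laspeyres price index uses base-period quantities as weights.
ΣP(Feb 2018)·Q(Jan 2018) = 3×279 + 1×296 + 1×160 + 232×3 = 837 + 296 + 160 + 696 = 1989
ΣP(Jan 2018)·Q(Jan 2018) = 2×279 + 1×296 + 1×160 + 277×3 = 558 + 296 + 160 + 831 = 1845
Index = 1989 / 1845 × 100 = 107.8049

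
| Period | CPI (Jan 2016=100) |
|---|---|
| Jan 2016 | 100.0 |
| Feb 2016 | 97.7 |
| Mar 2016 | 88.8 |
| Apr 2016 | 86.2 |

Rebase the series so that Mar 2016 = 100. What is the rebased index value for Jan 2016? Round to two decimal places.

112.61

Rebased(Jan 2016) = 100.0 / 88.8 × 100 = 112.6126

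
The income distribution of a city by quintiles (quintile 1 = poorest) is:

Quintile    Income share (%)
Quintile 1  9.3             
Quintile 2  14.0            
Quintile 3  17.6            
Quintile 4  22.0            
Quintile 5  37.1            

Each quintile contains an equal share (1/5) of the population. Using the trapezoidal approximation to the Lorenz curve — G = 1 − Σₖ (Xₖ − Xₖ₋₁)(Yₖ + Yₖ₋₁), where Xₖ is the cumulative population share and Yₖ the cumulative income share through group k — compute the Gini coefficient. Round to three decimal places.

0.254

Cumulative income shares Yₖ: 0.0930, 0.2330, 0.4090, 0.6290, 1.0000
Σ (Xₖ−Xₖ₋₁)(Yₖ+Yₖ₋₁) = (1/5)(0.0930+0.0000) + (1/5)(0.2330+0.0930) + (1/5)(0.4090+0.2330) + (1/5)(0.6290+0.4090) + (1/5)(1.0000+0.6290)
  = 0.0186 + 0.0652 + 0.1284 + 0.2076 + 0.3258 = 0.7456
G = 1 − 0.7456 = 0.2544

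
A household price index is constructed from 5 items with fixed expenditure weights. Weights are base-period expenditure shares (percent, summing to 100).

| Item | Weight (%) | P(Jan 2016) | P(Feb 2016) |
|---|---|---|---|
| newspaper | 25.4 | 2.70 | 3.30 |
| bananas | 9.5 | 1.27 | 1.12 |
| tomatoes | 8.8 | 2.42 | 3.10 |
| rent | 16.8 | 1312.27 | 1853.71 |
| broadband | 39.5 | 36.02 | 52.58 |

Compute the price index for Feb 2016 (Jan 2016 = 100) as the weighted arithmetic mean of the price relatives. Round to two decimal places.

132.09

newspaper: 25.4 × (3.30/2.70) = 25.4 × 1.222222 = 31.0444
bananas: 9.5 × (1.12/1.27) = 9.5 × 0.881890 = 8.3780
tomatoes: 8.8 × (3.10/2.42) = 8.8 × 1.280992 = 11.2727
rent: 16.8 × (1853.71/1312.27) = 16.8 × 1.412598 = 23.7316
broadband: 39.5 × (52.58/36.02) = 39.5 × 1.459745 = 57.6599
Index = Σ wᵢ·(p₁ᵢ/p₀ᵢ) = 31.0444 + 8.3780 + 11.2727 + 23.7316 + 57.6599 = 132.0867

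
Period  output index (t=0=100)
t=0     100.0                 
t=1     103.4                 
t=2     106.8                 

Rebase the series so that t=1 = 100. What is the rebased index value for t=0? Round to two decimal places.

Rebased(t=0) = 100.0 / 103.4 × 100 = 96.7118

96.71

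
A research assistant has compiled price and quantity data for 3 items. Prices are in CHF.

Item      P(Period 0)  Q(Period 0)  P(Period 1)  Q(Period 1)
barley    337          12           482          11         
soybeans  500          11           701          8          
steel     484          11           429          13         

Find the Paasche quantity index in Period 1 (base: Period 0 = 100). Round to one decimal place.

90.5

Paasche quantity index uses current-period prices as weights.
ΣP(Period 1)·Q(Period 1) = 482×11 + 701×8 + 429×13 = 5302 + 5608 + 5577 = 16487
ΣP(Period 1)·Q(Period 0) = 482×12 + 701×11 + 429×11 = 5784 + 7711 + 4719 = 18214
Index = 16487 / 18214 × 100 = 90.5183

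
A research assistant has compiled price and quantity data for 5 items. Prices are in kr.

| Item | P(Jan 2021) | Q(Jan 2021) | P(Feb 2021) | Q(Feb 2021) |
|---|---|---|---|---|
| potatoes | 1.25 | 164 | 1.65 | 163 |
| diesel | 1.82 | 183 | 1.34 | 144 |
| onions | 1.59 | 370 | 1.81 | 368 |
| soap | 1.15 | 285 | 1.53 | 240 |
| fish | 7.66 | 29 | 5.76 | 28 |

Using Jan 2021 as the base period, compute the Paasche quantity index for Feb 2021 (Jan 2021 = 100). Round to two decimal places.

Paasche quantity index uses current-period prices as weights.
ΣP(Feb 2021)·Q(Feb 2021) = 1.65×163 + 1.34×144 + 1.81×368 + 1.53×240 + 5.76×28 = 268.95 + 192.96 + 666.08 + 367.2 + 161.28 = 1656.47
ΣP(Feb 2021)·Q(Jan 2021) = 1.65×164 + 1.34×183 + 1.81×370 + 1.53×285 + 5.76×29 = 270.6 + 245.22 + 669.7 + 436.05 + 167.04 = 1788.61
Index = 1656.47 / 1788.61 × 100 = 92.6121

92.61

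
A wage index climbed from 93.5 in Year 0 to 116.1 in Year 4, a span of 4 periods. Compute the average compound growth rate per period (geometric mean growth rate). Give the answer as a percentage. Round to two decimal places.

5.56%

Growth factor = (116.1/93.5)^(1/4) = (1.241711)^(1/4) = 1.055614
Growth rate = 1.055614 − 1 = 0.055614 = 5.5614%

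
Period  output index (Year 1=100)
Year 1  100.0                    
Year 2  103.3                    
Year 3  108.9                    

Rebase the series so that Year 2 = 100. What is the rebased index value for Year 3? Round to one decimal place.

105.4

Rebased(Year 3) = 108.9 / 103.3 × 100 = 105.4211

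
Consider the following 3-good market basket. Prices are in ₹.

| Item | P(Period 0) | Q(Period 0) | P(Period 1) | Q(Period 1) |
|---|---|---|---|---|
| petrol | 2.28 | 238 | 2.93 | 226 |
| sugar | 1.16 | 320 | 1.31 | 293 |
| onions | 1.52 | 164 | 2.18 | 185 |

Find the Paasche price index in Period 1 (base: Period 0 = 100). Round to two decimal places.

Paasche price index uses current-period quantities as weights.
ΣP(Period 1)·Q(Period 1) = 2.93×226 + 1.31×293 + 2.18×185 = 662.18 + 383.83 + 403.3 = 1449.31
ΣP(Period 0)·Q(Period 1) = 2.28×226 + 1.16×293 + 1.52×185 = 515.28 + 339.88 + 281.2 = 1136.36
Index = 1449.31 / 1136.36 × 100 = 127.5397

127.54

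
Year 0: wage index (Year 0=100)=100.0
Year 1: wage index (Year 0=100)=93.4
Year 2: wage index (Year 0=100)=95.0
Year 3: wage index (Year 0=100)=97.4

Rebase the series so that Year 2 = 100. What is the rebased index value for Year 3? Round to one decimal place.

Rebased(Year 3) = 97.4 / 95.0 × 100 = 102.5263

102.5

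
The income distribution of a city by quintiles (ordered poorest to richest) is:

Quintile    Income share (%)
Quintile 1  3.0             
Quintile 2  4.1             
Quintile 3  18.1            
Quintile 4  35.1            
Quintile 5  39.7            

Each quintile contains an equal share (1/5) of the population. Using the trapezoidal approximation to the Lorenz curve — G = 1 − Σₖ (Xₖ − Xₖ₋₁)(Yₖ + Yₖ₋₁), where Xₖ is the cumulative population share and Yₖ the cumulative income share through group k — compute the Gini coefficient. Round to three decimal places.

0.418

Cumulative income shares Yₖ: 0.0300, 0.0710, 0.2520, 0.6030, 1.0000
Σ (Xₖ−Xₖ₋₁)(Yₖ+Yₖ₋₁) = (1/5)(0.0300+0.0000) + (1/5)(0.0710+0.0300) + (1/5)(0.2520+0.0710) + (1/5)(0.6030+0.2520) + (1/5)(1.0000+0.6030)
  = 0.0060 + 0.0202 + 0.0646 + 0.1710 + 0.3206 = 0.5824
G = 1 − 0.5824 = 0.4176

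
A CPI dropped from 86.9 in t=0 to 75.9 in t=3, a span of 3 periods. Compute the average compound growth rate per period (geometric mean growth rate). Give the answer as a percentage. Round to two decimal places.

Growth factor = (75.9/86.9)^(1/3) = (0.873418)^(1/3) = 0.955889
Growth rate = 0.955889 − 1 = -0.044111 = -4.4111%

-4.41%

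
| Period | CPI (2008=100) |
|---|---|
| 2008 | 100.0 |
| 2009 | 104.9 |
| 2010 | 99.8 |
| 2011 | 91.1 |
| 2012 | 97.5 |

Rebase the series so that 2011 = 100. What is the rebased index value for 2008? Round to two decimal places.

109.77

Rebased(2008) = 100.0 / 91.1 × 100 = 109.7695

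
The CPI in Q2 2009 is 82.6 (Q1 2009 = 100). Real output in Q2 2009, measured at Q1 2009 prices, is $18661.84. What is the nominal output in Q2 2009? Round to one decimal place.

15414.7

Nominal = Real × (Index/100) = 18661.84 × (82.6/100)
        = 18661.84 × 0.826 = 15414.6798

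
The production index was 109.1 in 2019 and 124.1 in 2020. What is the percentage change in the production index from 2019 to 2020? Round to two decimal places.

13.75%

Change = (124.1 − 109.1) / 109.1 × 100
       = 15.0 / 109.1 × 100 = 13.7489%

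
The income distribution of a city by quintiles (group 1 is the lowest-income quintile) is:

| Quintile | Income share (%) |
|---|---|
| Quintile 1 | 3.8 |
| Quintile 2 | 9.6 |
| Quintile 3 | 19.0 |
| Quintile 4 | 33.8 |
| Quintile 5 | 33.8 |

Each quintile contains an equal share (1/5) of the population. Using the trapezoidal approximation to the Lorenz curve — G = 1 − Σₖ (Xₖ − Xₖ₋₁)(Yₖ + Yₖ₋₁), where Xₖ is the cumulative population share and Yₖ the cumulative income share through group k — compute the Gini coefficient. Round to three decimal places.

0.337

Cumulative income shares Yₖ: 0.0380, 0.1340, 0.3240, 0.6620, 1.0000
Σ (Xₖ−Xₖ₋₁)(Yₖ+Yₖ₋₁) = (1/5)(0.0380+0.0000) + (1/5)(0.1340+0.0380) + (1/5)(0.3240+0.1340) + (1/5)(0.6620+0.3240) + (1/5)(1.0000+0.6620)
  = 0.0076 + 0.0344 + 0.0916 + 0.1972 + 0.3324 = 0.6632
G = 1 − 0.6632 = 0.3368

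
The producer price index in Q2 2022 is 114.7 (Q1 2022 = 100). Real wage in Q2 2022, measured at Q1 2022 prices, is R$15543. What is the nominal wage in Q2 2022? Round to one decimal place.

17827.8

Nominal = Real × (Index/100) = 15543 × (114.7/100)
        = 15543 × 1.147 = 17827.8210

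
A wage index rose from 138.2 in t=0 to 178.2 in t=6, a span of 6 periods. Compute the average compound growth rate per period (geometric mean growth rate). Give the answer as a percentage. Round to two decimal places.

Growth factor = (178.2/138.2)^(1/6) = (1.289436)^(1/6) = 1.043278
Growth rate = 1.043278 − 1 = 0.043278 = 4.3278%

4.33%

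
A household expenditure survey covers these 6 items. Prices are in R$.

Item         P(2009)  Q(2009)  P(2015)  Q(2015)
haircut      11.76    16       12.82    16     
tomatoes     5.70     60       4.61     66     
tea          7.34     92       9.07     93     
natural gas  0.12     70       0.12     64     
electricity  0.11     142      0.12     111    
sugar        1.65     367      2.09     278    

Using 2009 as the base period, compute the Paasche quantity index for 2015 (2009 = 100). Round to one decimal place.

92.7

Paasche quantity index uses current-period prices as weights.
ΣP(2015)·Q(2015) = 12.82×16 + 4.61×66 + 9.07×93 + 0.12×64 + 0.12×111 + 2.09×278 = 205.12 + 304.26 + 843.51 + 7.68 + 13.32 + 581.02 = 1954.91
ΣP(2015)·Q(2009) = 12.82×16 + 4.61×60 + 9.07×92 + 0.12×70 + 0.12×142 + 2.09×367 = 205.12 + 276.6 + 834.44 + 8.4 + 17.04 + 767.03 = 2108.63
Index = 1954.91 / 2108.63 × 100 = 92.7100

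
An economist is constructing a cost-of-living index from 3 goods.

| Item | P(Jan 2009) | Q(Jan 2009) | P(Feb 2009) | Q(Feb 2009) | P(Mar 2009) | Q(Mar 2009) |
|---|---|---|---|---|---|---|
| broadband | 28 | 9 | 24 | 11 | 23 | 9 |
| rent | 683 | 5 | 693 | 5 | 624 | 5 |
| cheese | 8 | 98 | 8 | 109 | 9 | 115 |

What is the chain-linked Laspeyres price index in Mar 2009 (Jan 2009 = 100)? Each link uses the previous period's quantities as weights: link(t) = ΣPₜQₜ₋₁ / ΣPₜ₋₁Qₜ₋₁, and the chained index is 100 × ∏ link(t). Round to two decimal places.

Link Jan 2009→Feb 2009:
ΣP(Feb 2009)Q(Jan 2009) = 24×9 + 693×5 + 8×98 = 216 + 3465 + 784 = 4465
ΣP(Jan 2009)Q(Jan 2009) = 28×9 + 683×5 + 8×98 = 252 + 3415 + 784 = 4451
link = 4465/4451 = 1.003145
Link Feb 2009→Mar 2009:
ΣP(Mar 2009)Q(Feb 2009) = 23×11 + 624×5 + 9×109 = 253 + 3120 + 981 = 4354
ΣP(Feb 2009)Q(Feb 2009) = 24×11 + 693×5 + 8×109 = 264 + 3465 + 872 = 4601
link = 4354/4601 = 0.946316
Chained index = 100 × 1.003145 × 0.946316 = 94.9293

94.93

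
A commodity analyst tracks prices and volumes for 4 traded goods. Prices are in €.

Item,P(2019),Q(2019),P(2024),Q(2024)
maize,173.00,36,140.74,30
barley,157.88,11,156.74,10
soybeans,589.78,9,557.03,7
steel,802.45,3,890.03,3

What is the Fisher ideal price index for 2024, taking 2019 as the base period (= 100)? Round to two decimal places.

92.60

Laspeyres component (base-period weights):
ΣP(2024)Q(2019) = 140.74×36 + 156.74×11 + 557.03×9 + 890.03×3 = 5066.64 + 1724.14 + 5013.27 + 2670.09 = 14474.14
ΣP(2019)Q(2019) = 173.00×36 + 157.88×11 + 589.78×9 + 802.45×3 = 6228 + 1736.68 + 5308.02 + 2407.35 = 15680.05
L = 14474.14 / 15680.05 × 100 = 92.3093
Paasche component (current-period weights):
ΣP(2024)Q(2024) = 140.74×30 + 156.74×10 + 557.03×7 + 890.03×3 = 4222.2 + 1567.4 + 3899.21 + 2670.09 = 12358.9
ΣP(2019)Q(2024) = 173.00×30 + 157.88×10 + 589.78×7 + 802.45×3 = 5190 + 1578.8 + 4128.46 + 2407.35 = 13304.61
P = 12358.9 / 13304.61 × 100 = 92.8919
Fisher = √(L × P) = √(92.3093 × 92.8919) = 92.6001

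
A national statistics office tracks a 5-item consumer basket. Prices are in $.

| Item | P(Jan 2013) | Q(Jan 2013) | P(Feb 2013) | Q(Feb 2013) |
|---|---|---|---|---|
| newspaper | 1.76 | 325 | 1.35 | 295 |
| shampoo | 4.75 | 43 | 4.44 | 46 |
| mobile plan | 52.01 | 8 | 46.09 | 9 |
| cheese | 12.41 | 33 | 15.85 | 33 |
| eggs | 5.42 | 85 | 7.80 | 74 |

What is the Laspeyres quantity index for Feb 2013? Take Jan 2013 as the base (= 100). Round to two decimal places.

97.76

Laspeyres quantity index uses base-period prices as weights.
ΣP(Jan 2013)·Q(Feb 2013) = 1.76×295 + 4.75×46 + 52.01×9 + 12.41×33 + 5.42×74 = 519.2 + 218.5 + 468.09 + 409.53 + 401.08 = 2016.4
ΣP(Jan 2013)·Q(Jan 2013) = 1.76×325 + 4.75×43 + 52.01×8 + 12.41×33 + 5.42×85 = 572 + 204.25 + 416.08 + 409.53 + 460.7 = 2062.56
Index = 2016.4 / 2062.56 × 100 = 97.7620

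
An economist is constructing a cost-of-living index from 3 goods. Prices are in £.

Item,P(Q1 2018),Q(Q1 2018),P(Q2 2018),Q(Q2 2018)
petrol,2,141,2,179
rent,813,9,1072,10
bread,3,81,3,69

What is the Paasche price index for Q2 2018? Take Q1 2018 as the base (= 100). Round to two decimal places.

129.79

Paasche price index uses current-period quantities as weights.
ΣP(Q2 2018)·Q(Q2 2018) = 2×179 + 1072×10 + 3×69 = 358 + 10720 + 207 = 11285
ΣP(Q1 2018)·Q(Q2 2018) = 2×179 + 813×10 + 3×69 = 358 + 8130 + 207 = 8695
Index = 11285 / 8695 × 100 = 129.7872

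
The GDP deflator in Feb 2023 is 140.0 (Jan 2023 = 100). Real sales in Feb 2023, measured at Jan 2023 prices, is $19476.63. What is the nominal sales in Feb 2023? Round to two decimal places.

Nominal = Real × (Index/100) = 19476.63 × (140.0/100)
        = 19476.63 × 1.400 = 27267.2820

27267.28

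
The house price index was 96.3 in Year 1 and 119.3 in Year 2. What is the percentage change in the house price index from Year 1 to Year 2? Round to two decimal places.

23.88%

Change = (119.3 − 96.3) / 96.3 × 100
       = 23.0 / 96.3 × 100 = 23.8837%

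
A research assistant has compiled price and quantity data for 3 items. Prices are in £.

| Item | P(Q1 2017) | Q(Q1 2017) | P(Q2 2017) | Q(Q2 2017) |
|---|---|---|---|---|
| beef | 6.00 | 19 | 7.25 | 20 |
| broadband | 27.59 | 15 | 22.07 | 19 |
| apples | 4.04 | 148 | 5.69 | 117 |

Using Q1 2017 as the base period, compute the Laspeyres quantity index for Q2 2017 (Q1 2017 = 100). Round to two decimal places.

Laspeyres quantity index uses base-period prices as weights.
ΣP(Q1 2017)·Q(Q2 2017) = 6.00×20 + 27.59×19 + 4.04×117 = 120 + 524.21 + 472.68 = 1116.89
ΣP(Q1 2017)·Q(Q1 2017) = 6.00×19 + 27.59×15 + 4.04×148 = 114 + 413.85 + 597.92 = 1125.77
Index = 1116.89 / 1125.77 × 100 = 99.2112

99.21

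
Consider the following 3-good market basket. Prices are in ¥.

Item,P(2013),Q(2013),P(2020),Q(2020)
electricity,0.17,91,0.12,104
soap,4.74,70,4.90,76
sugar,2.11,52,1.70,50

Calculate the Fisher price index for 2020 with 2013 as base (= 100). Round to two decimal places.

96.99

Laspeyres component (base-period weights):
ΣP(2020)Q(2013) = 0.12×91 + 4.90×70 + 1.70×52 = 10.92 + 343 + 88.4 = 442.32
ΣP(2013)Q(2013) = 0.17×91 + 4.74×70 + 2.11×52 = 15.47 + 331.8 + 109.72 = 456.99
L = 442.32 / 456.99 × 100 = 96.7899
Paasche component (current-period weights):
ΣP(2020)Q(2020) = 0.12×104 + 4.90×76 + 1.70×50 = 12.48 + 372.4 + 85 = 469.88
ΣP(2013)Q(2020) = 0.17×104 + 4.74×76 + 2.11×50 = 17.68 + 360.24 + 105.5 = 483.42
P = 469.88 / 483.42 × 100 = 97.1991
Fisher = √(L × P) = √(96.7899 × 97.1991) = 96.9943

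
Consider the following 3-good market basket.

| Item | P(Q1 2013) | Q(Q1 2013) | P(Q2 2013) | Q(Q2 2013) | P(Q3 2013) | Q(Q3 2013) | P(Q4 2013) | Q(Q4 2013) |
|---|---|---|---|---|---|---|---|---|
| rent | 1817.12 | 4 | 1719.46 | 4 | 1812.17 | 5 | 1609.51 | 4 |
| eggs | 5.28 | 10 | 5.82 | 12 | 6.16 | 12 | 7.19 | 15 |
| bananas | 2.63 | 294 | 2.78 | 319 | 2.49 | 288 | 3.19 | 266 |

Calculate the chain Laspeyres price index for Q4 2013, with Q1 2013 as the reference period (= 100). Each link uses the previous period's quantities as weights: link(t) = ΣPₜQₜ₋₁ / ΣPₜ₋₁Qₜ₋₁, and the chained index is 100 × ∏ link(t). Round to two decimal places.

91.19

Link Q1 2013→Q2 2013:
ΣP(Q2 2013)Q(Q1 2013) = 1719.46×4 + 5.82×10 + 2.78×294 = 6877.84 + 58.2 + 817.32 = 7753.36
ΣP(Q1 2013)Q(Q1 2013) = 1817.12×4 + 5.28×10 + 2.63×294 = 7268.48 + 52.8 + 773.22 = 8094.5
link = 7753.36/8094.5 = 0.957855
Link Q2 2013→Q3 2013:
ΣP(Q3 2013)Q(Q2 2013) = 1812.17×4 + 6.16×12 + 2.49×319 = 7248.68 + 73.92 + 794.31 = 8116.91
ΣP(Q2 2013)Q(Q2 2013) = 1719.46×4 + 5.82×12 + 2.78×319 = 6877.84 + 69.84 + 886.82 = 7834.5
link = 8116.91/7834.5 = 1.036047
Link Q3 2013→Q4 2013:
ΣP(Q4 2013)Q(Q3 2013) = 1609.51×5 + 7.19×12 + 3.19×288 = 8047.55 + 86.28 + 918.72 = 9052.55
ΣP(Q3 2013)Q(Q3 2013) = 1812.17×5 + 6.16×12 + 2.49×288 = 9060.85 + 73.92 + 717.12 = 9851.89
link = 9052.55/9851.89 = 0.918864
Chained index = 100 × 0.957855 × 1.036047 × 0.918864 = 91.1865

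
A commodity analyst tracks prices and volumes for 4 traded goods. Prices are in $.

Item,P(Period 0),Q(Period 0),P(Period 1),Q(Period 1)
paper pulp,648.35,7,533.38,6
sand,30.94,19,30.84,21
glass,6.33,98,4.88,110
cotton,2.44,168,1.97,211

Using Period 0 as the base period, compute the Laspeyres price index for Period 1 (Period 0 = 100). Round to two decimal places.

83.31

Laspeyres price index uses base-period quantities as weights.
ΣP(Period 1)·Q(Period 0) = 533.38×7 + 30.84×19 + 4.88×98 + 1.97×168 = 3733.66 + 585.96 + 478.24 + 330.96 = 5128.82
ΣP(Period 0)·Q(Period 0) = 648.35×7 + 30.94×19 + 6.33×98 + 2.44×168 = 4538.45 + 587.86 + 620.34 + 409.92 = 6156.57
Index = 5128.82 / 6156.57 × 100 = 83.3065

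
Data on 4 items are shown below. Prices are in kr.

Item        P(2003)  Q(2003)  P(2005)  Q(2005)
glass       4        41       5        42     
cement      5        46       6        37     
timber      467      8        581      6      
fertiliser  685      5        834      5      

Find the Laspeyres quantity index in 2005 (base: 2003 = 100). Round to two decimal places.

87.09

Laspeyres quantity index uses base-period prices as weights.
ΣP(2003)·Q(2005) = 4×42 + 5×37 + 467×6 + 685×5 = 168 + 185 + 2802 + 3425 = 6580
ΣP(2003)·Q(2003) = 4×41 + 5×46 + 467×8 + 685×5 = 164 + 230 + 3736 + 3425 = 7555
Index = 6580 / 7555 × 100 = 87.0946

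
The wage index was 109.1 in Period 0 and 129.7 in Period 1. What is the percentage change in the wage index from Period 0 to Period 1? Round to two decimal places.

18.88%

Change = (129.7 − 109.1) / 109.1 × 100
       = 20.6 / 109.1 × 100 = 18.8818%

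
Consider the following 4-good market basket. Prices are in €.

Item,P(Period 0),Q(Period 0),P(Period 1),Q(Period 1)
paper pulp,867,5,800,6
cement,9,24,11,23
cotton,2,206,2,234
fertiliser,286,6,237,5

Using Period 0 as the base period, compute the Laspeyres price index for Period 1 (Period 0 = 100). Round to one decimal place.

91.3

Laspeyres price index uses base-period quantities as weights.
ΣP(Period 1)·Q(Period 0) = 800×5 + 11×24 + 2×206 + 237×6 = 4000 + 264 + 412 + 1422 = 6098
ΣP(Period 0)·Q(Period 0) = 867×5 + 9×24 + 2×206 + 286×6 = 4335 + 216 + 412 + 1716 = 6679
Index = 6098 / 6679 × 100 = 91.3011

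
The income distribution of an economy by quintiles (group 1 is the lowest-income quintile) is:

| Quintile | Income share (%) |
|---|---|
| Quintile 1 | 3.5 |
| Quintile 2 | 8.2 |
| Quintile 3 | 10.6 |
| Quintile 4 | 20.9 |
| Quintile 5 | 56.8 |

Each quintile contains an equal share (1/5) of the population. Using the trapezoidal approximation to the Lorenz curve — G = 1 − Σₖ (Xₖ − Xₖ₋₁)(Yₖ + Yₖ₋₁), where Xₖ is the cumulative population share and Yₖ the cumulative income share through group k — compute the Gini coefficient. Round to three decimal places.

Cumulative income shares Yₖ: 0.0350, 0.1170, 0.2230, 0.4320, 1.0000
Σ (Xₖ−Xₖ₋₁)(Yₖ+Yₖ₋₁) = (1/5)(0.0350+0.0000) + (1/5)(0.1170+0.0350) + (1/5)(0.2230+0.1170) + (1/5)(0.4320+0.2230) + (1/5)(1.0000+0.4320)
  = 0.0070 + 0.0304 + 0.0680 + 0.1310 + 0.2864 = 0.5228
G = 1 − 0.5228 = 0.4772

0.477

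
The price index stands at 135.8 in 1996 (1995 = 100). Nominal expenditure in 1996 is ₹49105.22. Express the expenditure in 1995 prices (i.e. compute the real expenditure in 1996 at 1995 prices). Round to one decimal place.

Real = Nominal ÷ (Index/100) = 49105.22 ÷ (135.8/100)
     = 49105.22 ÷ 1.358 = 36159.9558

36160.0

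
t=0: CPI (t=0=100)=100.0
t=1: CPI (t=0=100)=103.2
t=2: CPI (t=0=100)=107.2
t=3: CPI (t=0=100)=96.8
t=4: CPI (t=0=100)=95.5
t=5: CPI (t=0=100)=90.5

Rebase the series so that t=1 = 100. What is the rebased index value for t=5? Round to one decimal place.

87.7

Rebased(t=5) = 90.5 / 103.2 × 100 = 87.6938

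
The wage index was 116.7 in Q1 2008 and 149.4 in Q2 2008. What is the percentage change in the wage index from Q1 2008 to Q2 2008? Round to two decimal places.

Change = (149.4 − 116.7) / 116.7 × 100
       = 32.7 / 116.7 × 100 = 28.0206%

28.02%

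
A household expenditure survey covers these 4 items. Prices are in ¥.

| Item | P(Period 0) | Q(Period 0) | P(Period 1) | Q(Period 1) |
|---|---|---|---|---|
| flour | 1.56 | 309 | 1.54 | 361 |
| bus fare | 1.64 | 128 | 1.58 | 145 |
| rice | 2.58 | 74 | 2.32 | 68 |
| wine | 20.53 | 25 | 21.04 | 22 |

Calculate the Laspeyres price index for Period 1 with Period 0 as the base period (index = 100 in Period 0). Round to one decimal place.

98.5

Laspeyres price index uses base-period quantities as weights.
ΣP(Period 1)·Q(Period 0) = 1.54×309 + 1.58×128 + 2.32×74 + 21.04×25 = 475.86 + 202.24 + 171.68 + 526 = 1375.78
ΣP(Period 0)·Q(Period 0) = 1.56×309 + 1.64×128 + 2.58×74 + 20.53×25 = 482.04 + 209.92 + 190.92 + 513.25 = 1396.13
Index = 1375.78 / 1396.13 × 100 = 98.5424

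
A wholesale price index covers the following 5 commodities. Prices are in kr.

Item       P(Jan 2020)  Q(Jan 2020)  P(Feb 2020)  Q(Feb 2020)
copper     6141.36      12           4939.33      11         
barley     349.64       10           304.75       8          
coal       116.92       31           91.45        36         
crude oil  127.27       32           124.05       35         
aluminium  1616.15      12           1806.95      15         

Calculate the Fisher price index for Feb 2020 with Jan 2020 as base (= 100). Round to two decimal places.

Laspeyres component (base-period weights):
ΣP(Feb 2020)Q(Jan 2020) = 4939.33×12 + 304.75×10 + 91.45×31 + 124.05×32 + 1806.95×12 = 59271.96 + 3047.5 + 2834.95 + 3969.6 + 21683.4 = 90807.41
ΣP(Jan 2020)Q(Jan 2020) = 6141.36×12 + 349.64×10 + 116.92×31 + 127.27×32 + 1616.15×12 = 73696.32 + 3496.4 + 3624.52 + 4072.64 + 19393.8 = 104283.68
L = 90807.41 / 104283.68 × 100 = 87.0773
Paasche component (current-period weights):
ΣP(Feb 2020)Q(Feb 2020) = 4939.33×11 + 304.75×8 + 91.45×36 + 124.05×35 + 1806.95×15 = 54332.63 + 2438 + 3292.2 + 4341.75 + 27104.25 = 91508.83
ΣP(Jan 2020)Q(Feb 2020) = 6141.36×11 + 349.64×8 + 116.92×36 + 127.27×35 + 1616.15×15 = 67554.96 + 2797.12 + 4209.12 + 4454.45 + 24242.25 = 103257.9
P = 91508.83 / 103257.9 × 100 = 88.6216
Fisher = √(L × P) = √(87.0773 × 88.6216) = 87.8461

87.85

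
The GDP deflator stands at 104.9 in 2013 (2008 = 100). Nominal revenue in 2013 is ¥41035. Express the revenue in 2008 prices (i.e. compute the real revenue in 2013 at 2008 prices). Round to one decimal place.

39118.2

Real = Nominal ÷ (Index/100) = 41035 ÷ (104.9/100)
     = 41035 ÷ 1.049 = 39118.2078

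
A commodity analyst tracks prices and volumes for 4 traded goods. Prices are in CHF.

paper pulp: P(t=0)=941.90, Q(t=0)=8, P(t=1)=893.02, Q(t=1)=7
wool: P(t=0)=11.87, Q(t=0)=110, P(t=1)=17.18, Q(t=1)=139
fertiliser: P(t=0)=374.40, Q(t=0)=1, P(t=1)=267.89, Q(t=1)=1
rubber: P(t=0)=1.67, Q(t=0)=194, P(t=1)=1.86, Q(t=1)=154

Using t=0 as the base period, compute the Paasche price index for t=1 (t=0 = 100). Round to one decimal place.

103.6

Paasche price index uses current-period quantities as weights.
ΣP(t=1)·Q(t=1) = 893.02×7 + 17.18×139 + 267.89×1 + 1.86×154 = 6251.14 + 2388.02 + 267.89 + 286.44 = 9193.49
ΣP(t=0)·Q(t=1) = 941.90×7 + 11.87×139 + 374.40×1 + 1.67×154 = 6593.3 + 1649.93 + 374.4 + 257.18 = 8874.81
Index = 9193.49 / 8874.81 × 100 = 103.5908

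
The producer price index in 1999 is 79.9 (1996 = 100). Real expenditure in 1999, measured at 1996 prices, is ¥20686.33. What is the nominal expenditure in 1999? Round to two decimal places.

Nominal = Real × (Index/100) = 20686.33 × (79.9/100)
        = 20686.33 × 0.799 = 16528.3777

16528.38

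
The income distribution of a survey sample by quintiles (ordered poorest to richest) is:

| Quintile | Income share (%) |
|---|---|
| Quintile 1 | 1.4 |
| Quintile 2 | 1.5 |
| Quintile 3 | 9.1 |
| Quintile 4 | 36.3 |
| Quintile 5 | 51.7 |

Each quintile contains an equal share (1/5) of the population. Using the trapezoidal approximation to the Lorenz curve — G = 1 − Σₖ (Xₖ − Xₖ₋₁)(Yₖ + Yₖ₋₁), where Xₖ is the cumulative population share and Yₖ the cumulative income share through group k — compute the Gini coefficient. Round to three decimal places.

Cumulative income shares Yₖ: 0.0140, 0.0290, 0.1200, 0.4830, 1.0000
Σ (Xₖ−Xₖ₋₁)(Yₖ+Yₖ₋₁) = (1/5)(0.0140+0.0000) + (1/5)(0.0290+0.0140) + (1/5)(0.1200+0.0290) + (1/5)(0.4830+0.1200) + (1/5)(1.0000+0.4830)
  = 0.0028 + 0.0086 + 0.0298 + 0.1206 + 0.2966 = 0.4584
G = 1 − 0.4584 = 0.5416

0.542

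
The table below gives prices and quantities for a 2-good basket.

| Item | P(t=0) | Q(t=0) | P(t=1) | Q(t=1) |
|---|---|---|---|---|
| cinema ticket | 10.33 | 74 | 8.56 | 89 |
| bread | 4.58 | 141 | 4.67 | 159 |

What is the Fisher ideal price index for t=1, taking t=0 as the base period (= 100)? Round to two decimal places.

Laspeyres component (base-period weights):
ΣP(t=1)Q(t=0) = 8.56×74 + 4.67×141 = 633.44 + 658.47 = 1291.91
ΣP(t=0)Q(t=0) = 10.33×74 + 4.58×141 = 764.42 + 645.78 = 1410.2
L = 1291.91 / 1410.2 × 100 = 91.6118
Paasche component (current-period weights):
ΣP(t=1)Q(t=1) = 8.56×89 + 4.67×159 = 761.84 + 742.53 = 1504.37
ΣP(t=0)Q(t=1) = 10.33×89 + 4.58×159 = 919.37 + 728.22 = 1647.59
P = 1504.37 / 1647.59 × 100 = 91.3073
Fisher = √(L × P) = √(91.6118 × 91.3073) = 91.4594

91.46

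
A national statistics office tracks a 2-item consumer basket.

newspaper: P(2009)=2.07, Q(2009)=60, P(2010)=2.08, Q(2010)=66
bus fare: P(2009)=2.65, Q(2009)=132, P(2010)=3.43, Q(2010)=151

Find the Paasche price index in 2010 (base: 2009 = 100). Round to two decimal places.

122.07

Paasche price index uses current-period quantities as weights.
ΣP(2010)·Q(2010) = 2.08×66 + 3.43×151 = 137.28 + 517.93 = 655.21
ΣP(2009)·Q(2010) = 2.07×66 + 2.65×151 = 136.62 + 400.15 = 536.77
Index = 655.21 / 536.77 × 100 = 122.0653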